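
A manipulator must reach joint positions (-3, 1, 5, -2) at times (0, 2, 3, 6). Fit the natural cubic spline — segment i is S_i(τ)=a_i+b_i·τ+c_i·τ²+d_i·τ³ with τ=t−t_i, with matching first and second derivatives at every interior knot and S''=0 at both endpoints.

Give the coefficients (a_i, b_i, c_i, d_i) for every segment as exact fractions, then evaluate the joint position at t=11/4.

Δ: Δ0=2, Δ1=4, Δ2=-7/3
row 1: diag=6, rhs=12; c'=1/6, d'=2
row 2: denom=8−1·1/6=47/6; d'=(-38−1·2)/(47/6)=-240/47
back: M2=-240/47
back: M1=2−1/6·-240/47=134/47
M: M0=0, M1=134/47, M2=-240/47, M3=0
seg 0: a=-3, c=M0/2=0, d=(M1−M0)/(6·2)=67/282, b=Δ0−h0·(2M0+M1)/6=148/141
seg 1: a=1, c=M1/2=67/47, d=(M2−M1)/(6·1)=-187/141, b=Δ1−h1·(2M1+M2)/6=550/141
seg 2: a=5, c=M2/2=-120/47, d=(M3−M2)/(6·3)=40/141, b=Δ2−h2·(2M2+M3)/6=391/141
t_q=11/4 → seg 1, τ=3/4; S=1+550/141·τ+67/47·τ²+-187/141·τ³=12537/3008

  seg 0: a=-3 b=148/141 c=0 d=67/282
  seg 1: a=1 b=550/141 c=67/47 d=-187/141
  seg 2: a=5 b=391/141 c=-120/47 d=40/141
S(11/4) = 12537/3008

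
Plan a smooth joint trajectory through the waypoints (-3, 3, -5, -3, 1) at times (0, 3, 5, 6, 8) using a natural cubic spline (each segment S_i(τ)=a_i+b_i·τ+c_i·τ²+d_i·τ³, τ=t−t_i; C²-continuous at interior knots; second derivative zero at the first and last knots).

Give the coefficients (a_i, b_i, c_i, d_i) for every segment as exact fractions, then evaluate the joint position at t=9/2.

  seg 0: a=-3 b=749/163 c=0 d=-47/163
  seg 1: a=3 b=-520/163 c=-423/163 d=357/326
  seg 2: a=-5 b=-70/163 c=648/163 d=-252/163
  seg 3: a=-3 b=470/163 c=-108/163 d=18/163
S(9/2) = -10245/2608

Δ: Δ0=2, Δ1=-4, Δ2=2, Δ3=2
row 1: diag=10, rhs=-36; c'=1/5, d'=-18/5
row 2: denom=6−2·1/5=28/5; d'=(36−2·-18/5)/(28/5)=54/7
row 3: denom=6−1·5/28=163/28; d'=(0−1·54/7)/(163/28)=-216/163
back: M3=-216/163
back: M2=54/7−5/28·-216/163=1296/163
back: M1=-18/5−1/5·1296/163=-846/163
M: M0=0, M1=-846/163, M2=1296/163, M3=-216/163, M4=0
seg 0: a=-3, c=M0/2=0, d=(M1−M0)/(6·3)=-47/163, b=Δ0−h0·(2M0+M1)/6=749/163
seg 1: a=3, c=M1/2=-423/163, d=(M2−M1)/(6·2)=357/326, b=Δ1−h1·(2M1+M2)/6=-520/163
seg 2: a=-5, c=M2/2=648/163, d=(M3−M2)/(6·1)=-252/163, b=Δ2−h2·(2M2+M3)/6=-70/163
seg 3: a=-3, c=M3/2=-108/163, d=(M4−M3)/(6·2)=18/163, b=Δ3−h3·(2M3+M4)/6=470/163
t_q=9/2 → seg 1, τ=3/2; S=3+-520/163·τ+-423/163·τ²+357/326·τ³=-10245/2608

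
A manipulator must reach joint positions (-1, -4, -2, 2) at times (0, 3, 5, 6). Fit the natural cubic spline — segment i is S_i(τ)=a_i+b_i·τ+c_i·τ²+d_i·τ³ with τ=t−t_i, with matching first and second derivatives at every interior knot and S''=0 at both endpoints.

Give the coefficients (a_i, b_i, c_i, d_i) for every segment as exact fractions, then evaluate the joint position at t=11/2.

  seg 0: a=-1 b=-37/28 c=0 d=1/28
  seg 1: a=-4 b=-5/14 c=9/28 d=5/28
  seg 2: a=-2 b=43/14 c=39/28 d=-13/28
S(11/2) = -39/224

Δ: Δ0=-1, Δ1=1, Δ2=4
row 1: diag=10, rhs=12; c'=1/5, d'=6/5
row 2: denom=6−2·1/5=28/5; d'=(18−2·6/5)/(28/5)=39/14
back: M2=39/14
back: M1=6/5−1/5·39/14=9/14
M: M0=0, M1=9/14, M2=39/14, M3=0
seg 0: a=-1, c=M0/2=0, d=(M1−M0)/(6·3)=1/28, b=Δ0−h0·(2M0+M1)/6=-37/28
seg 1: a=-4, c=M1/2=9/28, d=(M2−M1)/(6·2)=5/28, b=Δ1−h1·(2M1+M2)/6=-5/14
seg 2: a=-2, c=M2/2=39/28, d=(M3−M2)/(6·1)=-13/28, b=Δ2−h2·(2M2+M3)/6=43/14
t_q=11/2 → seg 2, τ=1/2; S=-2+43/14·τ+39/28·τ²+-13/28·τ³=-39/224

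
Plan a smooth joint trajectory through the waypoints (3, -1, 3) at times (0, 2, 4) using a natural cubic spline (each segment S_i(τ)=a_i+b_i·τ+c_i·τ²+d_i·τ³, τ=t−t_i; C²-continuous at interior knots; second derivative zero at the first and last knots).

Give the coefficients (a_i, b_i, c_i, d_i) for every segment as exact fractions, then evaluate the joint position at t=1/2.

  seg 0: a=3 b=-3 c=0 d=1/4
  seg 1: a=-1 b=0 c=3/2 d=-1/4
S(1/2) = 49/32

Δ: Δ0=-2, Δ1=2
row 1: diag=8, rhs=24; c'=1/4, d'=3
back: M1=3
M: M0=0, M1=3, M2=0
seg 0: a=3, c=M0/2=0, d=(M1−M0)/(6·2)=1/4, b=Δ0−h0·(2M0+M1)/6=-3
seg 1: a=-1, c=M1/2=3/2, d=(M2−M1)/(6·2)=-1/4, b=Δ1−h1·(2M1+M2)/6=0
t_q=1/2 → seg 0, τ=1/2; S=3+-3·τ+0·τ²+1/4·τ³=49/32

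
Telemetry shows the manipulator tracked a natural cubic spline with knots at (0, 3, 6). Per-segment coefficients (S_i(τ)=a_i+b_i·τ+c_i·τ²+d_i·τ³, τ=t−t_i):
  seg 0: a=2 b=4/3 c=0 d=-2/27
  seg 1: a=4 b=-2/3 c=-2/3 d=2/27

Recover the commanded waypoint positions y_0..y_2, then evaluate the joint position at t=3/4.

y_0=2 y_1=4 y_2=-2
S(3/4) = 95/32

y_0 = S_0(0) = a_0 = 2
y_1 = S_1(0) = a_1 = 4
y_2 = S_1(3) = -2
t_q=3/4 is in segment 0 (τ=3/4); S_0(τ)=95/32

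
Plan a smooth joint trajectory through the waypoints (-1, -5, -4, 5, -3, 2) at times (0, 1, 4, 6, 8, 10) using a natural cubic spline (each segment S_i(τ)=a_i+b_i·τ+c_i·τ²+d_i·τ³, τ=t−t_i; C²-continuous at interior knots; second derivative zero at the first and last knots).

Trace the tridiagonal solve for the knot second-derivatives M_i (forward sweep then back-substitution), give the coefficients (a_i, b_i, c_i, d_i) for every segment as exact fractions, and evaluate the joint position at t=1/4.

Δ: Δ0=-4, Δ1=1/3, Δ2=9/2, Δ3=-4, Δ4=5/2
row 1: diag=8, rhs=26; c'=3/8, d'=13/4
row 2: denom=10−3·3/8=71/8; d'=(25−3·13/4)/(71/8)=122/71
row 3: denom=8−2·16/71=536/71; d'=(-51−2·122/71)/(536/71)=-3865/536
row 4: denom=8−2·71/268=1001/134; d'=(39−2·-3865/536)/(1001/134)=14317/2002
back: M4=14317/2002
back: M3=-3865/536−71/268·14317/2002=-18229/2002
back: M2=122/71−16/71·-18229/2002=3774/1001
back: M1=13/4−3/8·3774/1001=1838/1001
M: M0=0, M1=1838/1001, M2=3774/1001, M3=-18229/2002, M4=14317/2002, M5=0
seg 0: a=-1, c=M0/2=0, d=(M1−M0)/(6·1)=919/3003, b=Δ0−h0·(2M0+M1)/6=-12931/3003
seg 1: a=-5, c=M1/2=919/1001, d=(M2−M1)/(6·3)=88/819, b=Δ1−h1·(2M1+M2)/6=-10174/3003
seg 2: a=-4, c=M2/2=1887/1001, d=(M3−M2)/(6·2)=-25777/24024, b=Δ2−h2·(2M2+M3)/6=1160/231
seg 3: a=5, c=M3/2=-18229/4004, d=(M4−M3)/(6·2)=16273/12012, b=Δ3−h3·(2M3+M4)/6=-269/858
seg 4: a=-3, c=M4/2=14317/4004, d=(M5−M4)/(6·2)=-14317/24024, b=Δ4−h4·(2M4+M5)/6=-13619/6006
t_q=1/4 → seg 0, τ=1/4; S=-1+-12931/3003·τ+0·τ²+919/3003·τ³=-132723/64064

  seg 0: a=-1 b=-12931/3003 c=0 d=919/3003
  seg 1: a=-5 b=-10174/3003 c=919/1001 d=88/819
  seg 2: a=-4 b=1160/231 c=1887/1001 d=-25777/24024
  seg 3: a=5 b=-269/858 c=-18229/4004 d=16273/12012
  seg 4: a=-3 b=-13619/6006 c=14317/4004 d=-14317/24024
S(1/4) = -132723/64064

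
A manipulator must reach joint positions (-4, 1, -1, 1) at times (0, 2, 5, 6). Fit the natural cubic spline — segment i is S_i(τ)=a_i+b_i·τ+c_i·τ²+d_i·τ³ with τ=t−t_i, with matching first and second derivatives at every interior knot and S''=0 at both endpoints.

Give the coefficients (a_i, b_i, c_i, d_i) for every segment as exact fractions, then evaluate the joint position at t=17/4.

Δ: Δ0=5/2, Δ1=-2/3, Δ2=2
row 1: diag=10, rhs=-19; c'=3/10, d'=-19/10
row 2: denom=8−3·3/10=71/10; d'=(16−3·-19/10)/(71/10)=217/71
back: M2=217/71
back: M1=-19/10−3/10·217/71=-200/71
M: M0=0, M1=-200/71, M2=217/71, M3=0
seg 0: a=-4, c=M0/2=0, d=(M1−M0)/(6·2)=-50/213, b=Δ0−h0·(2M0+M1)/6=1465/426
seg 1: a=1, c=M1/2=-100/71, d=(M2−M1)/(6·3)=139/426, b=Δ1−h1·(2M1+M2)/6=265/426
seg 2: a=-1, c=M2/2=217/142, d=(M3−M2)/(6·1)=-217/426, b=Δ2−h2·(2M2+M3)/6=209/213
t_q=17/4 → seg 1, τ=9/4; S=1+265/426·τ+-100/71·τ²+139/426·τ³=-9215/9088

  seg 0: a=-4 b=1465/426 c=0 d=-50/213
  seg 1: a=1 b=265/426 c=-100/71 d=139/426
  seg 2: a=-1 b=209/213 c=217/142 d=-217/426
S(17/4) = -9215/9088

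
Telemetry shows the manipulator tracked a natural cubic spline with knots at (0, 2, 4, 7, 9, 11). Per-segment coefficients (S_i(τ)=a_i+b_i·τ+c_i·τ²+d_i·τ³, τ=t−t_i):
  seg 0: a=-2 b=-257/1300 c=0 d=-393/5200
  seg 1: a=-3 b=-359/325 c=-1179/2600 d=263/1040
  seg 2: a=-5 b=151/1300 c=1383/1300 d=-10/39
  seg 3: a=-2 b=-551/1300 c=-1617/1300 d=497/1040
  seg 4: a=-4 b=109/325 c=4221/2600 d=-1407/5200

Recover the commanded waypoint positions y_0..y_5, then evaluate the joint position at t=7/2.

y_0=-2 y_1=-3 y_2=-5 y_3=-2 y_4=-4 y_5=1
S(7/2) = -200667/41600

y_0 = S_0(0) = a_0 = -2
y_1 = S_1(0) = a_1 = -3
y_2 = S_2(0) = a_2 = -5
y_3 = S_3(0) = a_3 = -2
y_4 = S_4(0) = a_4 = -4
y_5 = S_4(2) = 1
t_q=7/2 is in segment 1 (τ=3/2); S_1(τ)=-200667/41600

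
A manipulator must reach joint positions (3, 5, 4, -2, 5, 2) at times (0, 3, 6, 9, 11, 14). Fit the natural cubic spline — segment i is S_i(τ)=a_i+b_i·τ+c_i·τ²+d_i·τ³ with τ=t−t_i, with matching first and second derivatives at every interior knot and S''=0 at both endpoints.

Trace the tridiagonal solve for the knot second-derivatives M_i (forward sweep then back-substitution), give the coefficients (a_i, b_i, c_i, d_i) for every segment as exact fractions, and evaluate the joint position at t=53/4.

  seg 0: a=3 b=147/220 c=0 d=-1/5940
  seg 1: a=5 b=73/110 c=-1/660 d=-131/1188
  seg 2: a=4 b=-511/220 c=-164/165 d=727/1980
  seg 3: a=-2 b=179/110 c=305/132 d=-907/1320
  seg 4: a=5 b=433/165 c=-299/165 d=299/1485
S(53/4) = 2833/704

Δ: Δ0=2/3, Δ1=-1/3, Δ2=-2, Δ3=7/2, Δ4=-1
row 1: diag=12, rhs=-6; c'=1/4, d'=-1/2
row 2: denom=12−3·1/4=45/4; d'=(-10−3·-1/2)/(45/4)=-34/45
row 3: denom=10−3·4/15=46/5; d'=(33−3·-34/45)/(46/5)=23/6
row 4: denom=10−2·5/23=220/23; d'=(-27−2·23/6)/(220/23)=-598/165
back: M4=-598/165
back: M3=23/6−5/23·-598/165=305/66
back: M2=-34/45−4/15·305/66=-328/165
back: M1=-1/2−1/4·-328/165=-1/330
M: M0=0, M1=-1/330, M2=-328/165, M3=305/66, M4=-598/165, M5=0
seg 0: a=3, c=M0/2=0, d=(M1−M0)/(6·3)=-1/5940, b=Δ0−h0·(2M0+M1)/6=147/220
seg 1: a=5, c=M1/2=-1/660, d=(M2−M1)/(6·3)=-131/1188, b=Δ1−h1·(2M1+M2)/6=73/110
seg 2: a=4, c=M2/2=-164/165, d=(M3−M2)/(6·3)=727/1980, b=Δ2−h2·(2M2+M3)/6=-511/220
seg 3: a=-2, c=M3/2=305/132, d=(M4−M3)/(6·2)=-907/1320, b=Δ3−h3·(2M3+M4)/6=179/110
seg 4: a=5, c=M4/2=-299/165, d=(M5−M4)/(6·3)=299/1485, b=Δ4−h4·(2M4+M5)/6=433/165
t_q=53/4 → seg 4, τ=9/4; S=5+433/165·τ+-299/165·τ²+299/1485·τ³=2833/704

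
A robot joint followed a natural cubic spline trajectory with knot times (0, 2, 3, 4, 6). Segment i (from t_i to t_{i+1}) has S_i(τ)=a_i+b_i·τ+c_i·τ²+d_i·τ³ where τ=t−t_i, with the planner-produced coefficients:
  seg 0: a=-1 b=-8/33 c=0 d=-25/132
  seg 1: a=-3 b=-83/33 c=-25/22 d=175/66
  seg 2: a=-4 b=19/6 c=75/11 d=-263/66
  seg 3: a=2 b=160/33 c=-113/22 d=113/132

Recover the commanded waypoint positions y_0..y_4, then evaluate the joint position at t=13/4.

y_0=-1 y_1=-3 y_2=-4 y_3=2 y_4=-2
S(13/4) = -4005/1408

y_0 = S_0(0) = a_0 = -1
y_1 = S_1(0) = a_1 = -3
y_2 = S_2(0) = a_2 = -4
y_3 = S_3(0) = a_3 = 2
y_4 = S_3(2) = -2
t_q=13/4 is in segment 2 (τ=1/4); S_2(τ)=-4005/1408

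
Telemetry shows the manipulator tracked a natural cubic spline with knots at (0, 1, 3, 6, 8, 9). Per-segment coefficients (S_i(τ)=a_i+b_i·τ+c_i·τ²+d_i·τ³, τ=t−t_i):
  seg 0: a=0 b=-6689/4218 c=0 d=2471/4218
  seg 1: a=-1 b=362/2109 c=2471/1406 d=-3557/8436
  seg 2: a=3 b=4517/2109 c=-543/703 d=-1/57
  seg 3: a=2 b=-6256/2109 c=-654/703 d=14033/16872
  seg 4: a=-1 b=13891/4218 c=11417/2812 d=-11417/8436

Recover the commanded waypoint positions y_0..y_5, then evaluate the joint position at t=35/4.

y_0 = S_0(0) = a_0 = 0
y_1 = S_1(0) = a_1 = -1
y_2 = S_2(0) = a_2 = 3
y_3 = S_3(0) = a_3 = 2
y_4 = S_4(0) = a_4 = -1
y_5 = S_4(1) = 5
t_q=35/4 is in segment 4 (τ=3/4); S_4(τ)=572803/179968

y_0=0 y_1=-1 y_2=3 y_3=2 y_4=-1 y_5=5
S(35/4) = 572803/179968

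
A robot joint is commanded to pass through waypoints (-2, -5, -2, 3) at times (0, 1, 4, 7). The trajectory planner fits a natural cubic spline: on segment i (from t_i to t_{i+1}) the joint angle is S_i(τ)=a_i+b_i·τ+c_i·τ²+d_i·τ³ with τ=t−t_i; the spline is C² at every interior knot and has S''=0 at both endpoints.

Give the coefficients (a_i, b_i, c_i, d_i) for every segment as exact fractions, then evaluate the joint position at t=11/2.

Δ: Δ0=-3, Δ1=1, Δ2=5/3
row 1: diag=8, rhs=24; c'=3/8, d'=3
row 2: denom=12−3·3/8=87/8; d'=(4−3·3)/(87/8)=-40/87
back: M2=-40/87
back: M1=3−3/8·-40/87=92/29
M: M0=0, M1=92/29, M2=-40/87, M3=0
seg 0: a=-2, c=M0/2=0, d=(M1−M0)/(6·1)=46/87, b=Δ0−h0·(2M0+M1)/6=-307/87
seg 1: a=-5, c=M1/2=46/29, d=(M2−M1)/(6·3)=-158/783, b=Δ1−h1·(2M1+M2)/6=-169/87
seg 2: a=-2, c=M2/2=-20/87, d=(M3−M2)/(6·3)=20/783, b=Δ2−h2·(2M2+M3)/6=185/87
t_q=11/2 → seg 2, τ=3/2; S=-2+185/87·τ+-20/87·τ²+20/783·τ³=22/29

  seg 0: a=-2 b=-307/87 c=0 d=46/87
  seg 1: a=-5 b=-169/87 c=46/29 d=-158/783
  seg 2: a=-2 b=185/87 c=-20/87 d=20/783
S(11/2) = 22/29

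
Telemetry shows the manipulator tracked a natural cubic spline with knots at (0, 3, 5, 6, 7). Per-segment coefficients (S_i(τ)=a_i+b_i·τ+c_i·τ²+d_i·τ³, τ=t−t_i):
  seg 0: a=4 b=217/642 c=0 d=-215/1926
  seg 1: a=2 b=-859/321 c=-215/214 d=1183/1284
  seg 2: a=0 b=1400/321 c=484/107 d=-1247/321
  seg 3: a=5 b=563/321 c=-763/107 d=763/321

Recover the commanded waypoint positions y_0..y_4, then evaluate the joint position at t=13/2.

y_0 = S_0(0) = a_0 = 4
y_1 = S_1(0) = a_1 = 2
y_2 = S_2(0) = a_2 = 0
y_3 = S_3(0) = a_3 = 5
y_4 = S_3(1) = 2
t_q=13/2 is in segment 3 (τ=1/2); S_3(τ)=3759/856

y_0=4 y_1=2 y_2=0 y_3=5 y_4=2
S(13/2) = 3759/856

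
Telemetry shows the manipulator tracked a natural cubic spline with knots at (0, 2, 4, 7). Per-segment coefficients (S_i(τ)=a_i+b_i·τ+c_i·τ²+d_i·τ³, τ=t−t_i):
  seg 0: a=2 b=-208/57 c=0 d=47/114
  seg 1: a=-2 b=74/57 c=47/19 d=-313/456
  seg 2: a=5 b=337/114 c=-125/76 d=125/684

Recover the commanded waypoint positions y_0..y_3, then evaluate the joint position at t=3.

y_0=2 y_1=-2 y_2=5 y_3=4
S(3) = 165/152

y_0 = S_0(0) = a_0 = 2
y_1 = S_1(0) = a_1 = -2
y_2 = S_2(0) = a_2 = 5
y_3 = S_2(3) = 4
t_q=3 is in segment 1 (τ=1); S_1(τ)=165/152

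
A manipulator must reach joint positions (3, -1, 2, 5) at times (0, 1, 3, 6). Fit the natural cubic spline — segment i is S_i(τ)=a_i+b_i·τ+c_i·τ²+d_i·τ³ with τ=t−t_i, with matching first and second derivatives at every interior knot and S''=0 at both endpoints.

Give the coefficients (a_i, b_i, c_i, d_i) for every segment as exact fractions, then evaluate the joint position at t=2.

  seg 0: a=3 b=-5 c=0 d=1
  seg 1: a=-1 b=-2 c=3 d=-5/8
  seg 2: a=2 b=5/2 c=-3/4 d=1/12
S(2) = -5/8

Δ: Δ0=-4, Δ1=3/2, Δ2=1
row 1: diag=6, rhs=33; c'=1/3, d'=11/2
row 2: denom=10−2·1/3=28/3; d'=(-3−2·11/2)/(28/3)=-3/2
back: M2=-3/2
back: M1=11/2−1/3·-3/2=6
M: M0=0, M1=6, M2=-3/2, M3=0
seg 0: a=3, c=M0/2=0, d=(M1−M0)/(6·1)=1, b=Δ0−h0·(2M0+M1)/6=-5
seg 1: a=-1, c=M1/2=3, d=(M2−M1)/(6·2)=-5/8, b=Δ1−h1·(2M1+M2)/6=-2
seg 2: a=2, c=M2/2=-3/4, d=(M3−M2)/(6·3)=1/12, b=Δ2−h2·(2M2+M3)/6=5/2
t_q=2 → seg 1, τ=1; S=-1+-2·τ+3·τ²+-5/8·τ³=-5/8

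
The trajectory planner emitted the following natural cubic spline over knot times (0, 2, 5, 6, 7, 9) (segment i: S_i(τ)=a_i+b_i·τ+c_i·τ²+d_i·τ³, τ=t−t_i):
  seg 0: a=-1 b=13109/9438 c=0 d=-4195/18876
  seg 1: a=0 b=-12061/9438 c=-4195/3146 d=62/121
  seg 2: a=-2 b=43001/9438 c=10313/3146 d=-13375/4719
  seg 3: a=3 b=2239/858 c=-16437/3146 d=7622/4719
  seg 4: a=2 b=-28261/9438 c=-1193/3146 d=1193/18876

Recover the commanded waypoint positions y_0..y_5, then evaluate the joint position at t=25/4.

y_0 = S_0(0) = a_0 = -1
y_1 = S_1(0) = a_1 = 0
y_2 = S_2(0) = a_2 = -2
y_3 = S_3(0) = a_3 = 3
y_4 = S_4(0) = a_4 = 2
y_5 = S_4(2) = -5
t_q=25/4 is in segment 3 (τ=1/4); S_3(τ)=21085/6292

y_0=-1 y_1=0 y_2=-2 y_3=3 y_4=2 y_5=-5
S(25/4) = 21085/6292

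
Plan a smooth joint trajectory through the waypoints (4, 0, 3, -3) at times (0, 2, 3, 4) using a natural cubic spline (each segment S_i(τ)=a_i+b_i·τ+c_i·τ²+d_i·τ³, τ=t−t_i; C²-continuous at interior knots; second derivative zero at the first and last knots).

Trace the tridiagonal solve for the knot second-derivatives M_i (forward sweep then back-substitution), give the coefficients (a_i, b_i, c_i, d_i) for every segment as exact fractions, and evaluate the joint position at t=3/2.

  seg 0: a=4 b=-104/23 c=0 d=29/46
  seg 1: a=0 b=70/23 c=87/23 d=-88/23
  seg 2: a=3 b=-20/23 c=-177/23 d=59/23
S(3/2) = -241/368

Δ: Δ0=-2, Δ1=3, Δ2=-6
row 1: diag=6, rhs=30; c'=1/6, d'=5
row 2: denom=4−1·1/6=23/6; d'=(-54−1·5)/(23/6)=-354/23
back: M2=-354/23
back: M1=5−1/6·-354/23=174/23
M: M0=0, M1=174/23, M2=-354/23, M3=0
seg 0: a=4, c=M0/2=0, d=(M1−M0)/(6·2)=29/46, b=Δ0−h0·(2M0+M1)/6=-104/23
seg 1: a=0, c=M1/2=87/23, d=(M2−M1)/(6·1)=-88/23, b=Δ1−h1·(2M1+M2)/6=70/23
seg 2: a=3, c=M2/2=-177/23, d=(M3−M2)/(6·1)=59/23, b=Δ2−h2·(2M2+M3)/6=-20/23
t_q=3/2 → seg 0, τ=3/2; S=4+-104/23·τ+0·τ²+29/46·τ³=-241/368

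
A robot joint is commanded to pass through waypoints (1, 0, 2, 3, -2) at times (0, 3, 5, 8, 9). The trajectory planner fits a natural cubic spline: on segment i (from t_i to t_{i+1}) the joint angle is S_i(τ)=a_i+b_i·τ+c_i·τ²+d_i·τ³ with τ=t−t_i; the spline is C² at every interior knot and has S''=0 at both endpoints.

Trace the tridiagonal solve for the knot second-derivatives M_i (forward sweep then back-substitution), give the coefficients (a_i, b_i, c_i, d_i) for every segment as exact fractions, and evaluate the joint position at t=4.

Δ: Δ0=-1/3, Δ1=1, Δ2=1/3, Δ3=-5
row 1: diag=10, rhs=8; c'=1/5, d'=4/5
row 2: denom=10−2·1/5=48/5; d'=(-4−2·4/5)/(48/5)=-7/12
row 3: denom=8−3·5/16=113/16; d'=(-32−3·-7/12)/(113/16)=-484/113
back: M3=-484/113
back: M2=-7/12−5/16·-484/113=256/339
back: M1=4/5−1/5·256/339=220/339
M: M0=0, M1=220/339, M2=256/339, M3=-484/113, M4=0
seg 0: a=1, c=M0/2=0, d=(M1−M0)/(6·3)=110/3051, b=Δ0−h0·(2M0+M1)/6=-223/339
seg 1: a=0, c=M1/2=110/339, d=(M2−M1)/(6·2)=1/113, b=Δ1−h1·(2M1+M2)/6=107/339
seg 2: a=2, c=M2/2=128/339, d=(M3−M2)/(6·3)=-854/3051, b=Δ2−h2·(2M2+M3)/6=583/339
seg 3: a=3, c=M3/2=-242/113, d=(M4−M3)/(6·1)=242/339, b=Δ3−h3·(2M3+M4)/6=-1211/339
t_q=4 → seg 1, τ=1; S=0+107/339·τ+110/339·τ²+1/113·τ³=220/339

  seg 0: a=1 b=-223/339 c=0 d=110/3051
  seg 1: a=0 b=107/339 c=110/339 d=1/113
  seg 2: a=2 b=583/339 c=128/339 d=-854/3051
  seg 3: a=3 b=-1211/339 c=-242/113 d=242/339
S(4) = 220/339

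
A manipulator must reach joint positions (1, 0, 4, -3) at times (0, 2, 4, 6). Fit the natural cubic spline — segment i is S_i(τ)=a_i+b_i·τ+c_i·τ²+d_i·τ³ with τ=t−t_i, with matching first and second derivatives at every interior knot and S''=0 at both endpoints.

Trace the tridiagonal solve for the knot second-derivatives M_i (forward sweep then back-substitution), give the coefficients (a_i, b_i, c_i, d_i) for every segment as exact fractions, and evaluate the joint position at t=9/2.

  seg 0: a=1 b=-23/15 c=0 d=31/120
  seg 1: a=0 b=47/30 c=31/20 d=-2/3
  seg 2: a=4 b=-7/30 c=-49/20 d=49/120
S(9/2) = 1063/320

Δ: Δ0=-1/2, Δ1=2, Δ2=-7/2
row 1: diag=8, rhs=15; c'=1/4, d'=15/8
row 2: denom=8−2·1/4=15/2; d'=(-33−2·15/8)/(15/2)=-49/10
back: M2=-49/10
back: M1=15/8−1/4·-49/10=31/10
M: M0=0, M1=31/10, M2=-49/10, M3=0
seg 0: a=1, c=M0/2=0, d=(M1−M0)/(6·2)=31/120, b=Δ0−h0·(2M0+M1)/6=-23/15
seg 1: a=0, c=M1/2=31/20, d=(M2−M1)/(6·2)=-2/3, b=Δ1−h1·(2M1+M2)/6=47/30
seg 2: a=4, c=M2/2=-49/20, d=(M3−M2)/(6·2)=49/120, b=Δ2−h2·(2M2+M3)/6=-7/30
t_q=9/2 → seg 2, τ=1/2; S=4+-7/30·τ+-49/20·τ²+49/120·τ³=1063/320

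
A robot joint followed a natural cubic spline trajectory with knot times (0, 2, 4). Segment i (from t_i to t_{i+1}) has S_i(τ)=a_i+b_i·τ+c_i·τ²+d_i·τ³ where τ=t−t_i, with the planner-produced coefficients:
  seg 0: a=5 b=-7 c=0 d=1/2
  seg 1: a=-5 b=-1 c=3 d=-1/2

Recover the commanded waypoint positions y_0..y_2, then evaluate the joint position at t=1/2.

y_0=5 y_1=-5 y_2=1
S(1/2) = 25/16

y_0 = S_0(0) = a_0 = 5
y_1 = S_1(0) = a_1 = -5
y_2 = S_1(2) = 1
t_q=1/2 is in segment 0 (τ=1/2); S_0(τ)=25/16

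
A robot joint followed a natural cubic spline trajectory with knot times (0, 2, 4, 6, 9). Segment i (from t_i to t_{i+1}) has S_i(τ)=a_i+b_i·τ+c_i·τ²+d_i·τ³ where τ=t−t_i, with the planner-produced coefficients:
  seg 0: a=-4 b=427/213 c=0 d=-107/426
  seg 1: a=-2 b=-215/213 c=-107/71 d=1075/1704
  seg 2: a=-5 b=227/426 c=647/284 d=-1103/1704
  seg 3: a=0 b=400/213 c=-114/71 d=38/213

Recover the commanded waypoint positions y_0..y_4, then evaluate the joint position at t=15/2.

y_0 = S_0(0) = a_0 = -4
y_1 = S_1(0) = a_1 = -2
y_2 = S_2(0) = a_2 = -5
y_3 = S_3(0) = a_3 = 0
y_4 = S_3(3) = -4
t_q=15/2 is in segment 3 (τ=3/2); S_3(τ)=-55/284

y_0=-4 y_1=-2 y_2=-5 y_3=0 y_4=-4
S(15/2) = -55/284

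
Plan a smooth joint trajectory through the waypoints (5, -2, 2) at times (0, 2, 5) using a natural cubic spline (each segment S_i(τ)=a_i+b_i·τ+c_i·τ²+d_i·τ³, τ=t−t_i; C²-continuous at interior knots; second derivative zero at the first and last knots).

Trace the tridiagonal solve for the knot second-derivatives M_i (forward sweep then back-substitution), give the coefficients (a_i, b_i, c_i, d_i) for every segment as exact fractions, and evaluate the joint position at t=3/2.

Δ: Δ0=-7/2, Δ1=4/3
row 1: diag=10, rhs=29; c'=3/10, d'=29/10
back: M1=29/10
M: M0=0, M1=29/10, M2=0
seg 0: a=5, c=M0/2=0, d=(M1−M0)/(6·2)=29/120, b=Δ0−h0·(2M0+M1)/6=-67/15
seg 1: a=-2, c=M1/2=29/20, d=(M2−M1)/(6·3)=-29/180, b=Δ1−h1·(2M1+M2)/6=-47/30
t_q=3/2 → seg 0, τ=3/2; S=5+-67/15·τ+0·τ²+29/120·τ³=-283/320

  seg 0: a=5 b=-67/15 c=0 d=29/120
  seg 1: a=-2 b=-47/30 c=29/20 d=-29/180
S(3/2) = -283/320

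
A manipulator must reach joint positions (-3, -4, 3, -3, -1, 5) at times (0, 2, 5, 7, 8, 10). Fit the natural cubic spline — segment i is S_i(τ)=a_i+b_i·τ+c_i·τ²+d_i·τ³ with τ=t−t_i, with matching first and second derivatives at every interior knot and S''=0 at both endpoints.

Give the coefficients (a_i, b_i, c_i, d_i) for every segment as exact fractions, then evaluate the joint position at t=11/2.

Δ: Δ0=-1/2, Δ1=7/3, Δ2=-3, Δ3=2, Δ4=3
row 1: diag=10, rhs=17; c'=3/10, d'=17/10
row 2: denom=10−3·3/10=91/10; d'=(-32−3·17/10)/(91/10)=-53/13
row 3: denom=6−2·20/91=506/91; d'=(30−2·-53/13)/(506/91)=1736/253
row 4: denom=6−1·91/506=2945/506; d'=(6−1·1736/253)/(2945/506)=-436/2945
back: M4=-436/2945
back: M3=1736/253−91/506·-436/2945=20286/2945
back: M2=-53/13−20/91·20286/2945=-3293/589
back: M1=17/10−3/10·-3293/589=9946/2945
M: M0=0, M1=9946/2945, M2=-3293/589, M3=20286/2945, M4=-436/2945, M5=0
seg 0: a=-3, c=M0/2=0, d=(M1−M0)/(6·2)=4973/17670, b=Δ0−h0·(2M0+M1)/6=-28727/17670
seg 1: a=-4, c=M1/2=4973/2945, d=(M2−M1)/(6·3)=-26411/53010, b=Δ1−h1·(2M1+M2)/6=30949/17670
seg 2: a=3, c=M2/2=-3293/1178, d=(M3−M2)/(6·2)=36751/35340, b=Δ2−h2·(2M2+M3)/6=-13861/8835
seg 3: a=-3, c=M3/2=10143/2945, d=(M4−M3)/(6·1)=-10361/8835, b=Δ3−h3·(2M3+M4)/6=-2398/8835
seg 4: a=-1, c=M4/2=-218/2945, d=(M5−M4)/(6·2)=109/8835, b=Δ4−h4·(2M4+M5)/6=27377/8835
t_q=11/2 → seg 2, τ=1/2; S=3+-13861/8835·τ+-3293/1178·τ²+36751/35340·τ³=31037/18848

  seg 0: a=-3 b=-28727/17670 c=0 d=4973/17670
  seg 1: a=-4 b=30949/17670 c=4973/2945 d=-26411/53010
  seg 2: a=3 b=-13861/8835 c=-3293/1178 d=36751/35340
  seg 3: a=-3 b=-2398/8835 c=10143/2945 d=-10361/8835
  seg 4: a=-1 b=27377/8835 c=-218/2945 d=109/8835
S(11/2) = 31037/18848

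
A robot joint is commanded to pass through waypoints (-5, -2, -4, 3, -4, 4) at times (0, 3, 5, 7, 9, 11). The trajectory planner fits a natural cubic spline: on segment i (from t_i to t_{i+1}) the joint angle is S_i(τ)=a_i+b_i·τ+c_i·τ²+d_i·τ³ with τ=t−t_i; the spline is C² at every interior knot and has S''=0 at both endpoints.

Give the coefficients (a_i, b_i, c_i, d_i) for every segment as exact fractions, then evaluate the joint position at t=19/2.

Δ: Δ0=1, Δ1=-1, Δ2=7/2, Δ3=-7/2, Δ4=4
row 1: diag=10, rhs=-12; c'=1/5, d'=-6/5
row 2: denom=8−2·1/5=38/5; d'=(27−2·-6/5)/(38/5)=147/38
row 3: denom=8−2·5/19=142/19; d'=(-42−2·147/38)/(142/19)=-945/142
row 4: denom=8−2·19/71=530/71; d'=(45−2·-945/142)/(530/71)=414/53
back: M4=414/53
back: M3=-945/142−19/71·414/53=-927/106
back: M2=147/38−5/19·-927/106=327/53
back: M1=-6/5−1/5·327/53=-129/53
M: M0=0, M1=-129/53, M2=327/53, M3=-927/106, M4=414/53, M5=0
seg 0: a=-5, c=M0/2=0, d=(M1−M0)/(6·3)=-43/318, b=Δ0−h0·(2M0+M1)/6=235/106
seg 1: a=-2, c=M1/2=-129/106, d=(M2−M1)/(6·2)=38/53, b=Δ1−h1·(2M1+M2)/6=-76/53
seg 2: a=-4, c=M2/2=327/106, d=(M3−M2)/(6·2)=-527/424, b=Δ2−h2·(2M2+M3)/6=122/53
seg 3: a=3, c=M3/2=-927/212, d=(M4−M3)/(6·2)=585/424, b=Δ3−h3·(2M3+M4)/6=-29/106
seg 4: a=-4, c=M4/2=207/53, d=(M5−M4)/(6·2)=-69/106, b=Δ4−h4·(2M4+M5)/6=-64/53
t_q=19/2 → seg 4, τ=1/2; S=-4+-64/53·τ+207/53·τ²+-69/106·τ³=-3145/848

  seg 0: a=-5 b=235/106 c=0 d=-43/318
  seg 1: a=-2 b=-76/53 c=-129/106 d=38/53
  seg 2: a=-4 b=122/53 c=327/106 d=-527/424
  seg 3: a=3 b=-29/106 c=-927/212 d=585/424
  seg 4: a=-4 b=-64/53 c=207/53 d=-69/106
S(19/2) = -3145/848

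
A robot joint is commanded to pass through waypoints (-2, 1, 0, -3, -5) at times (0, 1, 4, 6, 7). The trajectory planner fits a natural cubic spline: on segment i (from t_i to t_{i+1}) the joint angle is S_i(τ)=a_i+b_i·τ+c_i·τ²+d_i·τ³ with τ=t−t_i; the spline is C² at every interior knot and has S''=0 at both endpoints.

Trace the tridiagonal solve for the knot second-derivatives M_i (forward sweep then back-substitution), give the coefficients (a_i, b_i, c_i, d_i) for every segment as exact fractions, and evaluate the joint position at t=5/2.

Δ: Δ0=3, Δ1=-1/3, Δ2=-3/2, Δ3=-2
row 1: diag=8, rhs=-20; c'=3/8, d'=-5/2
row 2: denom=10−3·3/8=71/8; d'=(-7−3·-5/2)/(71/8)=4/71
row 3: denom=6−2·16/71=394/71; d'=(-3−2·4/71)/(394/71)=-221/394
back: M3=-221/394
back: M2=4/71−16/71·-221/394=36/197
back: M1=-5/2−3/8·36/197=-506/197
M: M0=0, M1=-506/197, M2=36/197, M3=-221/394, M4=0
seg 0: a=-2, c=M0/2=0, d=(M1−M0)/(6·1)=-253/591, b=Δ0−h0·(2M0+M1)/6=2026/591
seg 1: a=1, c=M1/2=-253/197, d=(M2−M1)/(6·3)=271/1773, b=Δ1−h1·(2M1+M2)/6=1267/591
seg 2: a=0, c=M2/2=18/197, d=(M3−M2)/(6·2)=-293/4728, b=Δ2−h2·(2M2+M3)/6=-848/591
seg 3: a=-3, c=M3/2=-221/788, d=(M4−M3)/(6·1)=221/2364, b=Δ3−h3·(2M3+M4)/6=-2143/1182
t_q=5/2 → seg 1, τ=3/2; S=1+1267/591·τ+-253/197·τ²+271/1773·τ³=2903/1576

  seg 0: a=-2 b=2026/591 c=0 d=-253/591
  seg 1: a=1 b=1267/591 c=-253/197 d=271/1773
  seg 2: a=0 b=-848/591 c=18/197 d=-293/4728
  seg 3: a=-3 b=-2143/1182 c=-221/788 d=221/2364
S(5/2) = 2903/1576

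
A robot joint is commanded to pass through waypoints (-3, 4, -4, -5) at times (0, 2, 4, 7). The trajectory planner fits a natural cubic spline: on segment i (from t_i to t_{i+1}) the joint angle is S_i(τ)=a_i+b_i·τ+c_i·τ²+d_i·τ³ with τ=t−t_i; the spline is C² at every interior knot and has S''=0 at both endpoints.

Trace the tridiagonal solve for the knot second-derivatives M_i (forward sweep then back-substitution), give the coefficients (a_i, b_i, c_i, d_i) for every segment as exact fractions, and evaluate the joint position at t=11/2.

Δ: Δ0=7/2, Δ1=-4, Δ2=-1/3
row 1: diag=8, rhs=-45; c'=1/4, d'=-45/8
row 2: denom=10−2·1/4=19/2; d'=(22−2·-45/8)/(19/2)=7/2
back: M2=7/2
back: M1=-45/8−1/4·7/2=-13/2
M: M0=0, M1=-13/2, M2=7/2, M3=0
seg 0: a=-3, c=M0/2=0, d=(M1−M0)/(6·2)=-13/24, b=Δ0−h0·(2M0+M1)/6=17/3
seg 1: a=4, c=M1/2=-13/4, d=(M2−M1)/(6·2)=5/6, b=Δ1−h1·(2M1+M2)/6=-5/6
seg 2: a=-4, c=M2/2=7/4, d=(M3−M2)/(6·3)=-7/36, b=Δ2−h2·(2M2+M3)/6=-23/6
t_q=11/2 → seg 2, τ=3/2; S=-4+-23/6·τ+7/4·τ²+-7/36·τ³=-207/32

  seg 0: a=-3 b=17/3 c=0 d=-13/24
  seg 1: a=4 b=-5/6 c=-13/4 d=5/6
  seg 2: a=-4 b=-23/6 c=7/4 d=-7/36
S(11/2) = -207/32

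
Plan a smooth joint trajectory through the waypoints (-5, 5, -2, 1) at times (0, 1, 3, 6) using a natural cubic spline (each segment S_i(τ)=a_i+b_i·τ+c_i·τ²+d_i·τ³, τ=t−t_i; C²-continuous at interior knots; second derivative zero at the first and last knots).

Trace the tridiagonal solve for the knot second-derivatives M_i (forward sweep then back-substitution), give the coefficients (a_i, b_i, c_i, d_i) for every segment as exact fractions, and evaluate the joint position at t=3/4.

  seg 0: a=-5 b=88/7 c=0 d=-18/7
  seg 1: a=5 b=34/7 c=-54/7 d=99/56
  seg 2: a=-2 b=-67/14 c=81/28 d=-9/28
S(3/4) = 107/32

Δ: Δ0=10, Δ1=-7/2, Δ2=1
row 1: diag=6, rhs=-81; c'=1/3, d'=-27/2
row 2: denom=10−2·1/3=28/3; d'=(27−2·-27/2)/(28/3)=81/14
back: M2=81/14
back: M1=-27/2−1/3·81/14=-108/7
M: M0=0, M1=-108/7, M2=81/14, M3=0
seg 0: a=-5, c=M0/2=0, d=(M1−M0)/(6·1)=-18/7, b=Δ0−h0·(2M0+M1)/6=88/7
seg 1: a=5, c=M1/2=-54/7, d=(M2−M1)/(6·2)=99/56, b=Δ1−h1·(2M1+M2)/6=34/7
seg 2: a=-2, c=M2/2=81/28, d=(M3−M2)/(6·3)=-9/28, b=Δ2−h2·(2M2+M3)/6=-67/14
t_q=3/4 → seg 0, τ=3/4; S=-5+88/7·τ+0·τ²+-18/7·τ³=107/32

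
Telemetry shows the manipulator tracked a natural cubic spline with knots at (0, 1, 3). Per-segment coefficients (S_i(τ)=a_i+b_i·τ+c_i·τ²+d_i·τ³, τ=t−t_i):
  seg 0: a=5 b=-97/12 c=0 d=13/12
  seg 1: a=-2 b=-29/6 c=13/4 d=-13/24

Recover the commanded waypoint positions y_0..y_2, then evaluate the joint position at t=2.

y_0=5 y_1=-2 y_2=-3
S(2) = -33/8

y_0 = S_0(0) = a_0 = 5
y_1 = S_1(0) = a_1 = -2
y_2 = S_1(2) = -3
t_q=2 is in segment 1 (τ=1); S_1(τ)=-33/8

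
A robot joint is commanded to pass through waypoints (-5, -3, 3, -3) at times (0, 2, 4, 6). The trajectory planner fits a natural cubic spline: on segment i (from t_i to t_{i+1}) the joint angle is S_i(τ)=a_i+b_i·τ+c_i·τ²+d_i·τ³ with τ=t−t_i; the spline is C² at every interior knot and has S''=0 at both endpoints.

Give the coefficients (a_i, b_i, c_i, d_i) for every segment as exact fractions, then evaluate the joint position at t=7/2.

Δ: Δ0=1, Δ1=3, Δ2=-3
row 1: diag=8, rhs=12; c'=1/4, d'=3/2
row 2: denom=8−2·1/4=15/2; d'=(-36−2·3/2)/(15/2)=-26/5
back: M2=-26/5
back: M1=3/2−1/4·-26/5=14/5
M: M0=0, M1=14/5, M2=-26/5, M3=0
seg 0: a=-5, c=M0/2=0, d=(M1−M0)/(6·2)=7/30, b=Δ0−h0·(2M0+M1)/6=1/15
seg 1: a=-3, c=M1/2=7/5, d=(M2−M1)/(6·2)=-2/3, b=Δ1−h1·(2M1+M2)/6=43/15
seg 2: a=3, c=M2/2=-13/5, d=(M3−M2)/(6·2)=13/30, b=Δ2−h2·(2M2+M3)/6=7/15
t_q=7/2 → seg 1, τ=3/2; S=-3+43/15·τ+7/5·τ²+-2/3·τ³=11/5

  seg 0: a=-5 b=1/15 c=0 d=7/30
  seg 1: a=-3 b=43/15 c=7/5 d=-2/3
  seg 2: a=3 b=7/15 c=-13/5 d=13/30
S(7/2) = 11/5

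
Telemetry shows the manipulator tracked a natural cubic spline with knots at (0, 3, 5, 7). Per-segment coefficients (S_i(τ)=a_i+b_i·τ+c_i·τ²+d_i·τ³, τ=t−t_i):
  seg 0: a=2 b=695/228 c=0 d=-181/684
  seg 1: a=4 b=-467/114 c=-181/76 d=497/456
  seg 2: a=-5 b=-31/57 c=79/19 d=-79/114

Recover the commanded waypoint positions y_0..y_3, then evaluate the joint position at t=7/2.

y_0=2 y_1=4 y_2=-5 y_3=5
S(7/2) = 1815/1216

y_0 = S_0(0) = a_0 = 2
y_1 = S_1(0) = a_1 = 4
y_2 = S_2(0) = a_2 = -5
y_3 = S_2(2) = 5
t_q=7/2 is in segment 1 (τ=1/2); S_1(τ)=1815/1216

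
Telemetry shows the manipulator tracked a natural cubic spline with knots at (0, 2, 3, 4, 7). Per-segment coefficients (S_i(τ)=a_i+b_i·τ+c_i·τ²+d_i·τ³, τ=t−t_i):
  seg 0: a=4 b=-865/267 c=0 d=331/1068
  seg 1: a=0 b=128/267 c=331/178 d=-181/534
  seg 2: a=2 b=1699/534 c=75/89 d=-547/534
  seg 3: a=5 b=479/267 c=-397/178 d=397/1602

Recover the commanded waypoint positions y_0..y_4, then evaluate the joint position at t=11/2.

y_0=4 y_1=0 y_2=2 y_3=5 y_4=-3
S(11/2) = 4997/1424

y_0 = S_0(0) = a_0 = 4
y_1 = S_1(0) = a_1 = 0
y_2 = S_2(0) = a_2 = 2
y_3 = S_3(0) = a_3 = 5
y_4 = S_3(3) = -3
t_q=11/2 is in segment 3 (τ=3/2); S_3(τ)=4997/1424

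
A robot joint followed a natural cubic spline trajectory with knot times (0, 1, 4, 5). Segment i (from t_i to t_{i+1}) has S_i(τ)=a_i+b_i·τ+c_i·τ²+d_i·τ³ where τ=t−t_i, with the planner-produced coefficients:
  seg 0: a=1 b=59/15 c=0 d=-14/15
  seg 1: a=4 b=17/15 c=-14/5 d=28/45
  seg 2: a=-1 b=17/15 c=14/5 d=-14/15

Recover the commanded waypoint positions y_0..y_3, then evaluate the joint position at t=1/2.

y_0=1 y_1=4 y_2=-1 y_3=2
S(1/2) = 57/20

y_0 = S_0(0) = a_0 = 1
y_1 = S_1(0) = a_1 = 4
y_2 = S_2(0) = a_2 = -1
y_3 = S_2(1) = 2
t_q=1/2 is in segment 0 (τ=1/2); S_0(τ)=57/20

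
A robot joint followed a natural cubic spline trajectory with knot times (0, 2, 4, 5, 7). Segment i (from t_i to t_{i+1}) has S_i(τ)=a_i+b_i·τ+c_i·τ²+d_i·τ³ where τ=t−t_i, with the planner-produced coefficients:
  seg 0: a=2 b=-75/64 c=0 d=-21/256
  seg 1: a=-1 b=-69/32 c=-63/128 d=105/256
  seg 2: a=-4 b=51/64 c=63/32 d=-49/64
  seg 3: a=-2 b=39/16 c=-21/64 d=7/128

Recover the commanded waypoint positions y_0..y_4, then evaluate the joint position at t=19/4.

y_0=2 y_1=-1 y_2=-4 y_3=-2 y_4=2
S(19/4) = -10723/4096

y_0 = S_0(0) = a_0 = 2
y_1 = S_1(0) = a_1 = -1
y_2 = S_2(0) = a_2 = -4
y_3 = S_3(0) = a_3 = -2
y_4 = S_3(2) = 2
t_q=19/4 is in segment 2 (τ=3/4); S_2(τ)=-10723/4096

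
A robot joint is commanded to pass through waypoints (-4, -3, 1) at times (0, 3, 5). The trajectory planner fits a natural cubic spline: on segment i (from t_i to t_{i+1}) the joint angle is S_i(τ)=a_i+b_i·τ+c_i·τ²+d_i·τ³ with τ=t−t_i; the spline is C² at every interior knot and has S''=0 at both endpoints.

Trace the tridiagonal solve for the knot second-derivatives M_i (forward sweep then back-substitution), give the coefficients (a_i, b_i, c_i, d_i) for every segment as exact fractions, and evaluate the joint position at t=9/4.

  seg 0: a=-4 b=-1/6 c=0 d=1/18
  seg 1: a=-3 b=4/3 c=1/2 d=-1/12
S(9/4) = -479/128

Δ: Δ0=1/3, Δ1=2
row 1: diag=10, rhs=10; c'=1/5, d'=1
back: M1=1
M: M0=0, M1=1, M2=0
seg 0: a=-4, c=M0/2=0, d=(M1−M0)/(6·3)=1/18, b=Δ0−h0·(2M0+M1)/6=-1/6
seg 1: a=-3, c=M1/2=1/2, d=(M2−M1)/(6·2)=-1/12, b=Δ1−h1·(2M1+M2)/6=4/3
t_q=9/4 → seg 0, τ=9/4; S=-4+-1/6·τ+0·τ²+1/18·τ³=-479/128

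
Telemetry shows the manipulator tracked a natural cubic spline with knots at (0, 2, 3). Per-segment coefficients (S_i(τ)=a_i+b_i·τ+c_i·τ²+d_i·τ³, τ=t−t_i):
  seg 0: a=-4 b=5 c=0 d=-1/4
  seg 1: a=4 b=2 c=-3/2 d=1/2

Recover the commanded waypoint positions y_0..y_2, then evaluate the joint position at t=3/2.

y_0 = S_0(0) = a_0 = -4
y_1 = S_1(0) = a_1 = 4
y_2 = S_1(1) = 5
t_q=3/2 is in segment 0 (τ=3/2); S_0(τ)=85/32

y_0=-4 y_1=4 y_2=5
S(3/2) = 85/32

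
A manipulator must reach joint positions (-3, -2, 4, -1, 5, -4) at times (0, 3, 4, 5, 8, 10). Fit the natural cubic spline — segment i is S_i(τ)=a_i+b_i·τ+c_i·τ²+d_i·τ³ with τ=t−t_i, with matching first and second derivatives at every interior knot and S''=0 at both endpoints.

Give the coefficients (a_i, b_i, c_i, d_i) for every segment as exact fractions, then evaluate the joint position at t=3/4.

Δ: Δ0=1/3, Δ1=6, Δ2=-5, Δ3=2, Δ4=-9/2
row 1: diag=8, rhs=34; c'=1/8, d'=17/4
row 2: denom=4−1·1/8=31/8; d'=(-66−1·17/4)/(31/8)=-562/31
row 3: denom=8−1·8/31=240/31; d'=(42−1·-562/31)/(240/31)=233/30
row 4: denom=10−3·31/80=707/80; d'=(-39−3·233/30)/(707/80)=-712/101
back: M4=-712/101
back: M3=233/30−31/80·-712/101=3181/303
back: M2=-562/31−8/31·3181/303=-6314/303
back: M1=17/4−1/8·-6314/303=2077/303
M: M0=0, M1=2077/303, M2=-6314/303, M3=3181/303, M4=-712/101, M5=0
seg 0: a=-3, c=M0/2=0, d=(M1−M0)/(6·3)=2077/5454, b=Δ0−h0·(2M0+M1)/6=-625/202
seg 1: a=-2, c=M1/2=2077/606, d=(M2−M1)/(6·1)=-2797/606, b=Δ1−h1·(2M1+M2)/6=726/101
seg 2: a=4, c=M2/2=-3157/303, d=(M3−M2)/(6·1)=1055/202, b=Δ2−h2·(2M2+M3)/6=119/606
seg 3: a=-1, c=M3/2=3181/606, d=(M4−M3)/(6·3)=-5317/5454, b=Δ3−h3·(2M3+M4)/6=-1507/303
seg 4: a=5, c=M4/2=-356/101, d=(M5−M4)/(6·2)=178/303, b=Δ4−h4·(2M4+M5)/6=121/606
t_q=3/4 → seg 0, τ=3/4; S=-3+-625/202·τ+0·τ²+2077/5454·τ³=-66707/12928

  seg 0: a=-3 b=-625/202 c=0 d=2077/5454
  seg 1: a=-2 b=726/101 c=2077/606 d=-2797/606
  seg 2: a=4 b=119/606 c=-3157/303 d=1055/202
  seg 3: a=-1 b=-1507/303 c=3181/606 d=-5317/5454
  seg 4: a=5 b=121/606 c=-356/101 d=178/303
S(3/4) = -66707/12928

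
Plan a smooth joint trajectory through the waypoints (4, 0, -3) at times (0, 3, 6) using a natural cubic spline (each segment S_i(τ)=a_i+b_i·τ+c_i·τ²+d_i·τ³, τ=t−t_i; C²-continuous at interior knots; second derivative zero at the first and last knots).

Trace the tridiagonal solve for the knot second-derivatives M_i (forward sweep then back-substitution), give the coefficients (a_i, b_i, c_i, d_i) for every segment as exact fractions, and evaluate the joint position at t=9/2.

Δ: Δ0=-4/3, Δ1=-1
row 1: diag=12, rhs=2; c'=1/4, d'=1/6
back: M1=1/6
M: M0=0, M1=1/6, M2=0
seg 0: a=4, c=M0/2=0, d=(M1−M0)/(6·3)=1/108, b=Δ0−h0·(2M0+M1)/6=-17/12
seg 1: a=0, c=M1/2=1/12, d=(M2−M1)/(6·3)=-1/108, b=Δ1−h1·(2M1+M2)/6=-7/6
t_q=9/2 → seg 1, τ=3/2; S=0+-7/6·τ+1/12·τ²+-1/108·τ³=-51/32

  seg 0: a=4 b=-17/12 c=0 d=1/108
  seg 1: a=0 b=-7/6 c=1/12 d=-1/108
S(9/2) = -51/32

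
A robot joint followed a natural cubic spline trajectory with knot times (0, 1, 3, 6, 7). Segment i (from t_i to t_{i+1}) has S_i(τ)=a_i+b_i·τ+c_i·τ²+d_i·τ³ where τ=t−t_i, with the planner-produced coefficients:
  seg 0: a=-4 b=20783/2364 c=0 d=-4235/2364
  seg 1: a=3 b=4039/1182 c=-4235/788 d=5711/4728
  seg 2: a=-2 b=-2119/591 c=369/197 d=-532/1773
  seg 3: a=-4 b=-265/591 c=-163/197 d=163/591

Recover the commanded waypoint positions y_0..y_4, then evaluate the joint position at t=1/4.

y_0=-4 y_1=3 y_2=-2 y_3=-4 y_4=-5
S(1/4) = -92297/50432

y_0 = S_0(0) = a_0 = -4
y_1 = S_1(0) = a_1 = 3
y_2 = S_2(0) = a_2 = -2
y_3 = S_3(0) = a_3 = -4
y_4 = S_3(1) = -5
t_q=1/4 is in segment 0 (τ=1/4); S_0(τ)=-92297/50432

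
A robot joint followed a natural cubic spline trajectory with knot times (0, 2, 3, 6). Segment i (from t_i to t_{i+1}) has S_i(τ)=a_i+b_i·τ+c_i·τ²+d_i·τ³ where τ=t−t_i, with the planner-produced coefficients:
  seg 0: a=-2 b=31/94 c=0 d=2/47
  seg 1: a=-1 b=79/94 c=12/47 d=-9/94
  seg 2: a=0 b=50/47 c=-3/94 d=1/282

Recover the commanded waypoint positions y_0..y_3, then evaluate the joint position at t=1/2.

y_0=-2 y_1=-1 y_2=0 y_3=3
S(1/2) = -86/47

y_0 = S_0(0) = a_0 = -2
y_1 = S_1(0) = a_1 = -1
y_2 = S_2(0) = a_2 = 0
y_3 = S_2(3) = 3
t_q=1/2 is in segment 0 (τ=1/2); S_0(τ)=-86/47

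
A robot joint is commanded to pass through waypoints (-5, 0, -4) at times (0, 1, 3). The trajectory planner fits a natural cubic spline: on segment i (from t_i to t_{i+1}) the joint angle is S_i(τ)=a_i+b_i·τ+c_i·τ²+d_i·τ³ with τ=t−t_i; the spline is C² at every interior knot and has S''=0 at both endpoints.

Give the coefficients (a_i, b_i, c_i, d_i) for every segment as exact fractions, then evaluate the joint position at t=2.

  seg 0: a=-5 b=37/6 c=0 d=-7/6
  seg 1: a=0 b=8/3 c=-7/2 d=7/12
S(2) = -1/4

Δ: Δ0=5, Δ1=-2
row 1: diag=6, rhs=-42; c'=1/3, d'=-7
back: M1=-7
M: M0=0, M1=-7, M2=0
seg 0: a=-5, c=M0/2=0, d=(M1−M0)/(6·1)=-7/6, b=Δ0−h0·(2M0+M1)/6=37/6
seg 1: a=0, c=M1/2=-7/2, d=(M2−M1)/(6·2)=7/12, b=Δ1−h1·(2M1+M2)/6=8/3
t_q=2 → seg 1, τ=1; S=0+8/3·τ+-7/2·τ²+7/12·τ³=-1/4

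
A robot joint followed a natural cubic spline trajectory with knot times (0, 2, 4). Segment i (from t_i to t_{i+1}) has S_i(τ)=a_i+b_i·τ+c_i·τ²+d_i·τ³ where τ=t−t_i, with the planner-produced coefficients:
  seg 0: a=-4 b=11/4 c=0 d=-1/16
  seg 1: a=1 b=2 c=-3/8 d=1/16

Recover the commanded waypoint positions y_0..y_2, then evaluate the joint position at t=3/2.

y_0 = S_0(0) = a_0 = -4
y_1 = S_1(0) = a_1 = 1
y_2 = S_1(2) = 4
t_q=3/2 is in segment 0 (τ=3/2); S_0(τ)=-11/128

y_0=-4 y_1=1 y_2=4
S(3/2) = -11/128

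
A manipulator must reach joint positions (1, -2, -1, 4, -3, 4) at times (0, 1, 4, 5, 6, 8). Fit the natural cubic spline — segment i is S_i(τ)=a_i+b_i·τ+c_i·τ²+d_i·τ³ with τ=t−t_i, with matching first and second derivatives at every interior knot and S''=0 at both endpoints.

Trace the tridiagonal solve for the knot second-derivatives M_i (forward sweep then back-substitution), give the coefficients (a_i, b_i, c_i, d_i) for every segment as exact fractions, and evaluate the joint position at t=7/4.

  seg 0: a=1 b=-22049/7302 c=0 d=143/7302
  seg 1: a=-2 b=-10810/3651 c=143/2434 d=7589/21906
  seg 2: a=-1 b=49255/7302 c=3866/1217 d=-35941/7302
  seg 3: a=4 b=-6088/3651 c=-28209/2434 d=45689/7302
  seg 4: a=-3 b=-44363/7302 c=8740/1217 d=-4370/3651
S(7/4) = -629557/155776

Δ: Δ0=-3, Δ1=1/3, Δ2=5, Δ3=-7, Δ4=7/2
row 1: diag=8, rhs=20; c'=3/8, d'=5/2
row 2: denom=8−3·3/8=55/8; d'=(28−3·5/2)/(55/8)=164/55
row 3: denom=4−1·8/55=212/55; d'=(-72−1·164/55)/(212/55)=-1031/53
row 4: denom=6−1·55/212=1217/212; d'=(63−1·-1031/53)/(1217/212)=17480/1217
back: M4=17480/1217
back: M3=-1031/53−55/212·17480/1217=-28209/1217
back: M2=164/55−8/55·-28209/1217=7732/1217
back: M1=5/2−3/8·7732/1217=143/1217
M: M0=0, M1=143/1217, M2=7732/1217, M3=-28209/1217, M4=17480/1217, M5=0
seg 0: a=1, c=M0/2=0, d=(M1−M0)/(6·1)=143/7302, b=Δ0−h0·(2M0+M1)/6=-22049/7302
seg 1: a=-2, c=M1/2=143/2434, d=(M2−M1)/(6·3)=7589/21906, b=Δ1−h1·(2M1+M2)/6=-10810/3651
seg 2: a=-1, c=M2/2=3866/1217, d=(M3−M2)/(6·1)=-35941/7302, b=Δ2−h2·(2M2+M3)/6=49255/7302
seg 3: a=4, c=M3/2=-28209/2434, d=(M4−M3)/(6·1)=45689/7302, b=Δ3−h3·(2M3+M4)/6=-6088/3651
seg 4: a=-3, c=M4/2=8740/1217, d=(M5−M4)/(6·2)=-4370/3651, b=Δ4−h4·(2M4+M5)/6=-44363/7302
t_q=7/4 → seg 1, τ=3/4; S=-2+-10810/3651·τ+143/2434·τ²+7589/21906·τ³=-629557/155776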